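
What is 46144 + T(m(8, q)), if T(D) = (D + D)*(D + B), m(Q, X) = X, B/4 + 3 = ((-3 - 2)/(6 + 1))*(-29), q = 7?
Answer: 47234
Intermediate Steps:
B = 496/7 (B = -12 + 4*(((-3 - 2)/(6 + 1))*(-29)) = -12 + 4*(-5/7*(-29)) = -12 + 4*(145/7) = -12 + 580/7 = 496/7 ≈ 70.857)
T(D) = 2*D*(496/7 + D) (T(D) = (D + D)*(D + 496/7) = (2*D)*(496/7 + D) = 2*D*(496/7 + D))
46144 + T(m(8, q)) = 46144 + (2/7)*7*(496 + 7*7) = 46144 + (2/7)*7*(496 + 49) = 46144 + (2/7)*7*545 = 46144 + 1090 = 47234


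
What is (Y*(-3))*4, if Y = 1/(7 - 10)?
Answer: 4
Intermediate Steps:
Y = -⅓ (Y = 1/(-3) = -⅓ ≈ -0.33333)
(Y*(-3))*4 = -⅓*(-3)*4 = 1*4 = 4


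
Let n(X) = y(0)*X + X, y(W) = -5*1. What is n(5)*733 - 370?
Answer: -15030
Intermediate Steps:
y(W) = -5
n(X) = -4*X (n(X) = -5*X + X = -4*X)
n(5)*733 - 370 = -4*5*733 - 370 = -20*733 - 370 = -14660 - 370 = -15030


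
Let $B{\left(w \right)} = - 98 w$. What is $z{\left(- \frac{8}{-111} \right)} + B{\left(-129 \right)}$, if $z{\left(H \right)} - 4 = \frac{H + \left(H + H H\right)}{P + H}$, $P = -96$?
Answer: $\frac{1868332456}{147741} \approx 12646.0$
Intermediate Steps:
$z{\left(H \right)} = 4 + \frac{H^{2} + 2 H}{-96 + H}$ ($z{\left(H \right)} = 4 + \frac{H + \left(H + H H\right)}{-96 + H} = 4 + \frac{H + \left(H + H^{2}\right)}{-96 + H} = 4 + \frac{H^{2} + 2 H}{-96 + H}$)
$z{\left(- \frac{8}{-111} \right)} + B{\left(-129 \right)} = \frac{-384 + \left(- \frac{8}{-111}\right)^{2} + 6 \left(- \frac{8}{-111}\right)}{-96 - \frac{8}{-111}} - -12642 = \frac{-384 + \left(\left(-8\right) \left(- \frac{1}{111}\right)\right)^{2} + 6 \left(\left(-8\right) \left(- \frac{1}{111}\right)\right)}{-96 - - \frac{8}{111}} + 12642 = \frac{-384 + \left(\frac{8}{111}\right)^{2} + 6 \cdot \frac{8}{111}}{-96 + \frac{8}{111}} + 12642 = \frac{-384 + \frac{64}{12321} + \frac{16}{37}}{- \frac{10648}{111}} + 12642 = \left(- \frac{111}{10648}\right) \left(- \frac{4725872}{12321}\right) + 12642 = \frac{590734}{147741} + 12642 = \frac{1868332456}{147741}$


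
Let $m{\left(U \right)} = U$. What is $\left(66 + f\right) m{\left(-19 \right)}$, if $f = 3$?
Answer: $-1311$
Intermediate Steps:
$\left(66 + f\right) m{\left(-19 \right)} = \left(66 + 3\right) \left(-19\right) = 69 \left(-19\right) = -1311$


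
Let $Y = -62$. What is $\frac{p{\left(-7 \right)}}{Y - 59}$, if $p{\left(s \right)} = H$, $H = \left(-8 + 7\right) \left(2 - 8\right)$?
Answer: $- \frac{6}{121} \approx -0.049587$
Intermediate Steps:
$H = 6$ ($H = \left(-1\right) \left(-6\right) = 6$)
$p{\left(s \right)} = 6$
$\frac{p{\left(-7 \right)}}{Y - 59} = \frac{1}{-62 - 59} \cdot 6 = \frac{1}{-121} \cdot 6 = \left(- \frac{1}{121}\right) 6 = - \frac{6}{121}$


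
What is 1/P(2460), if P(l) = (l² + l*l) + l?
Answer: 1/12105660 ≈ 8.2606e-8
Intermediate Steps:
P(l) = l + 2*l² (P(l) = (l² + l²) + l = 2*l² + l = l + 2*l²)
1/P(2460) = 1/(2460*(1 + 2*2460)) = 1/(2460*(1 + 4920)) = 1/(2460*4921) = 1/12105660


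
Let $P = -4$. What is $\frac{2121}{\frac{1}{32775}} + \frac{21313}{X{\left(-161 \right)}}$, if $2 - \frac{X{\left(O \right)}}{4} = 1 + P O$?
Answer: $\frac{178794551987}{2572} \approx 6.9516 \cdot 10^{7}$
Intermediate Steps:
$X{\left(O \right)} = 4 + 16 O$ ($X{\left(O \right)} = 8 - 4 \left(1 - 4 O\right) = 8 + \left(-4 + 16 O\right) = 4 + 16 O$)
$\frac{2121}{\frac{1}{32775}} + \frac{21313}{X{\left(-161 \right)}} = \frac{2121}{\frac{1}{32775}} + \frac{21313}{4 + 16 \left(-161\right)} = 2121 \frac{1}{\frac{1}{32775}} + \frac{21313}{4 - 2576} = 2121 \cdot 32775 + \frac{21313}{-2572} = 69515775 + 21313 \left(- \frac{1}{2572}\right) = 69515775 - \frac{21313}{2572} = \frac{178794551987}{2572}$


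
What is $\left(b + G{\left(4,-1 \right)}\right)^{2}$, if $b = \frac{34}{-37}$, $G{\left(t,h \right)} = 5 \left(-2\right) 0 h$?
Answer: $\frac{1156}{1369} \approx 0.84441$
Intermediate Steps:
$G{\left(t,h \right)} = 0$ ($G{\left(t,h \right)} = \left(-10\right) 0 h = 0 h = 0$)
$b = - \frac{34}{37}$ ($b = 34 \left(- \frac{1}{37}\right) = - \frac{34}{37} \approx -0.91892$)
$\left(b + G{\left(4,-1 \right)}\right)^{2} = \left(- \frac{34}{37} + 0\right)^{2} = \left(- \frac{34}{37}\right)^{2} = \frac{1156}{1369}$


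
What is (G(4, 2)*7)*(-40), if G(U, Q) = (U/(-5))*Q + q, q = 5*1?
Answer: -952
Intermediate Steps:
q = 5
G(U, Q) = 5 - Q*U/5 (G(U, Q) = (U/(-5))*Q + 5 = (-U/5)*Q + 5 = -Q*U/5 + 5 = 5 - Q*U/5)
(G(4, 2)*7)*(-40) = ((5 - 1/5*2*4)*7)*(-40) = ((5 - 8/5)*7)*(-40) = ((17/5)*7)*(-40) = (119/5)*(-40) = -952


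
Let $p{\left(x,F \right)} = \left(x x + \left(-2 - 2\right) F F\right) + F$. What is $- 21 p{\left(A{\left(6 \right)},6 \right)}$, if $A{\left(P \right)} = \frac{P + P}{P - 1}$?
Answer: $\frac{69426}{25} \approx 2777.0$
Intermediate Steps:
$A{\left(P \right)} = \frac{2 P}{-1 + P}$
$p{\left(x,F \right)} = F + x^{2} - 4 F^{2}$ ($p{\left(x,F \right)} = \left(x^{2} + - 4 F F\right) + F = \left(x^{2} - 4 F^{2}\right) + F = F + x^{2} - 4 F^{2}$)
$- 21 p{\left(A{\left(6 \right)},6 \right)} = - 21 \left(6 + \left(2 \cdot 6 \frac{1}{-1 + 6}\right)^{2} - 4 \cdot 6^{2}\right) = - 21 \left(6 + \left(2 \cdot 6 \cdot \frac{1}{5}\right)^{2} - 144\right) = - 21 \left(6 + \left(\frac{12}{5}\right)^{2} - 144\right) = - 21 \left(6 + \frac{144}{25} - 144\right) = \left(-21\right) \left(- \frac{3306}{25}\right) = \frac{69426}{25}$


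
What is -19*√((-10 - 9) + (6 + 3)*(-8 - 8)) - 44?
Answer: -44 - 19*I*√163 ≈ -44.0 - 242.58*I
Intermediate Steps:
-19*√((-10 - 9) + (6 + 3)*(-8 - 8)) - 44 = -19*√(-19 + 9*(-16)) - 44 = -19*√(-19 - 144) - 44 = -19*I*√163 - 44 = -44 - 19*I*√163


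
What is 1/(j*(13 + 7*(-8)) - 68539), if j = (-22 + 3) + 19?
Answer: -1/68539 ≈ -1.4590e-5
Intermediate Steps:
j = 0 (j = -19 + 19 = 0)
1/(j*(13 + 7*(-8)) - 68539) = 1/(0*(13 + 7*(-8)) - 68539) = 1/(0*(13 - 56) - 68539) = 1/(0*(-43) - 68539) = 1/(0 - 68539) = 1/(-68539) = -1/68539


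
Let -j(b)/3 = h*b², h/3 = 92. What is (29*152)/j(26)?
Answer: -551/69966 ≈ -0.0078752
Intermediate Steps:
h = 276 (h = 3*92 = 276)
j(b) = -828*b²
(29*152)/j(26) = (29*152)/((-828*26²)) = 4408/((-828*676)) = 4408/(-559728) = 4408*(-1/559728) = -551/69966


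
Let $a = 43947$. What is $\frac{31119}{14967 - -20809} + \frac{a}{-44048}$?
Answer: $- \frac{12594885}{98491328} \approx -0.12788$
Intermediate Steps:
$\frac{31119}{14967 - -20809} + \frac{a}{-44048} = \frac{31119}{14967 - -20809} + \frac{43947}{-44048} = \frac{31119}{14967 + 20809} + 43947 \left(- \frac{1}{44048}\right) = \frac{31119}{35776} - \frac{43947}{44048} = - \frac{12594885}{98491328}$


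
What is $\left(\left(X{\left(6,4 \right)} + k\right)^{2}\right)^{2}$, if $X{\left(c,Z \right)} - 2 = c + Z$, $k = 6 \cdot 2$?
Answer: $331776$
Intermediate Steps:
$k = 12$
$X{\left(c,Z \right)} = 2 + Z + c$ ($X{\left(c,Z \right)} = 2 + \left(c + Z\right) = 2 + \left(Z + c\right) = 2 + Z + c$)
$\left(\left(X{\left(6,4 \right)} + k\right)^{2}\right)^{2} = \left(\left(\left(2 + 4 + 6\right) + 12\right)^{2}\right)^{2} = \left(\left(12 + 12\right)^{2}\right)^{2} = \left(24^{2}\right)^{2} = 576^{2} = 331776$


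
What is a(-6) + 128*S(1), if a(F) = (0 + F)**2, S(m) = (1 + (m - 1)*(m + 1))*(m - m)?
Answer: 36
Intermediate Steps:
S(m) = 0 (S(m) = (1 + (-1 + m)*(1 + m))*0 = (1 + (1 + m)*(-1 + m))*0 = 0)
a(F) = F**2
a(-6) + 128*S(1) = (-6)**2 + 128*0 = 36 + 0 = 36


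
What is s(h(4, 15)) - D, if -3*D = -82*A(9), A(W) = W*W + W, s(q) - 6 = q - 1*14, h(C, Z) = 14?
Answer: -2454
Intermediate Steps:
s(q) = -8 + q (s(q) = 6 + (q - 1*14) = 6 + (q - 14) = 6 + (-14 + q) = -8 + q)
A(W) = W + W**2 (A(W) = W**2 + W = W + W**2)
D = 2460 (D = -(-82)*9*(1 + 9)/3 = -(-82)*9*10/3 = -(-82)*90/3 = -1/3*(-7380) = 2460)
s(h(4, 15)) - D = (-8 + 14) - 1*2460 = 6 - 2460 = -2454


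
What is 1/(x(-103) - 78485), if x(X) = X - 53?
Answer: -1/78641 ≈ -1.2716e-5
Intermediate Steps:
x(X) = -53 + X
1/(x(-103) - 78485) = 1/((-53 - 103) - 78485) = 1/(-156 - 78485) = 1/(-78641) = -1/78641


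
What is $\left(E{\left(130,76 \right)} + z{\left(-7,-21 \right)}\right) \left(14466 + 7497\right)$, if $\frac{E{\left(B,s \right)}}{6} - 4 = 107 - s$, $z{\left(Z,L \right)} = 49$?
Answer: $5688417$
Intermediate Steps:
$E{\left(B,s \right)} = 666 - 6 s$ ($E{\left(B,s \right)} = 24 + 6 \left(107 - s\right) = 24 - \left(-642 + 6 s\right) = 666 - 6 s$)
$\left(E{\left(130,76 \right)} + z{\left(-7,-21 \right)}\right) \left(14466 + 7497\right) = \left(\left(666 - 456\right) + 49\right) \left(14466 + 7497\right) = \left(\left(666 - 456\right) + 49\right) 21963 = \left(210 + 49\right) 21963 = 259 \cdot 21963 = 5688417$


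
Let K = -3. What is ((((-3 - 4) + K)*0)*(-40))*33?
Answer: 0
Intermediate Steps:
((((-3 - 4) + K)*0)*(-40))*33 = ((((-3 - 4) - 3)*0)*(-40))*33 = (((-7 - 3)*0)*(-40))*33 = (-10*0*(-40))*33 = (0*(-40))*33 = 0*33 = 0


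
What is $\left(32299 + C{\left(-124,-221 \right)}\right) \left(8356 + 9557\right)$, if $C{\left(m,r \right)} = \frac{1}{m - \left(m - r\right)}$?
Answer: $\frac{127864391214}{221} \approx 5.7857 \cdot 10^{8}$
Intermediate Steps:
$C{\left(m,r \right)} = \frac{1}{r}$
$\left(32299 + C{\left(-124,-221 \right)}\right) \left(8356 + 9557\right) = \left(32299 + \frac{1}{-221}\right) \left(8356 + 9557\right) = \left(32299 - \frac{1}{221}\right) 17913 = \frac{7138078}{221} \cdot 17913 = \frac{127864391214}{221}$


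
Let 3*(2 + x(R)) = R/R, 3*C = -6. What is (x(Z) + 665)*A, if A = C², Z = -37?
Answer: 7960/3 ≈ 2653.3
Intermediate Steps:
C = -2 (C = (⅓)*(-6) = -2)
x(R) = -5/3 (x(R) = -2 + (R/R)/3 = -2 + (⅓)*1 = -2 + ⅓ = -5/3)
A = 4 (A = (-2)² = 4)
(x(Z) + 665)*A = (-5/3 + 665)*4 = (1990/3)*4 = 7960/3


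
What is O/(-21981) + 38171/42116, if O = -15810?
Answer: 29507661/18151996 ≈ 1.6256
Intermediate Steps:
O/(-21981) + 38171/42116 = -15810/(-21981) + 38171/42116 = -15810*(-1/21981) + 38171*(1/42116) = 310/431 + 38171/42116 = 29507661/18151996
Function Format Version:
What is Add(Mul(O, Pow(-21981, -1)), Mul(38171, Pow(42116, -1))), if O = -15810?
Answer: Rational(29507661, 18151996) ≈ 1.6256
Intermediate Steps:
Add(Mul(O, Pow(-21981, -1)), Mul(38171, Pow(42116, -1))) = Add(Mul(-15810, Pow(-21981, -1)), Mul(38171, Pow(42116, -1))) = Add(Mul(-15810, Rational(-1, 21981)), Mul(38171, Rational(1, 42116))) = Add(Rational(310, 431), Rational(38171, 42116)) = Rational(29507661, 18151996)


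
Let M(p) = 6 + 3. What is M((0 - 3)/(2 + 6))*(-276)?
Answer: -2484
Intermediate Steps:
M(p) = 9
M((0 - 3)/(2 + 6))*(-276) = 9*(-276) = -2484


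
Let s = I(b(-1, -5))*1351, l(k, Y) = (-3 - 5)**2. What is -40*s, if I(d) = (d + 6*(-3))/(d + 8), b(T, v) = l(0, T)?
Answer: -310730/9 ≈ -34526.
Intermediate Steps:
l(k, Y) = 64 (l(k, Y) = (-8)**2 = 64)
b(T, v) = 64
I(d) = (-18 + d)/(8 + d) (I(d) = (d - 18)/(8 + d) = (-18 + d)/(8 + d))
s = 31073/36 (s = ((-18 + 64)/(8 + 64))*1351 = (46/72)*1351 = ((1/72)*46)*1351 = (23/36)*1351 = 31073/36 ≈ 863.14)
-40*s = -40*31073/36 = -310730/9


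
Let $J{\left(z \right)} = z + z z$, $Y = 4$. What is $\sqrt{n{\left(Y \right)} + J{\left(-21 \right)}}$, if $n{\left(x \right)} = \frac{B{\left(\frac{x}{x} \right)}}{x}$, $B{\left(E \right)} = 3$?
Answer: $\frac{3 \sqrt{187}}{2} \approx 20.512$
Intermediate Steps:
$J{\left(z \right)} = z + z^{2}$
$n{\left(x \right)} = \frac{3}{x}$
$\sqrt{n{\left(Y \right)} + J{\left(-21 \right)}} = \sqrt{\frac{3}{4} - 21 \left(1 - 21\right)} = \sqrt{3 \cdot \frac{1}{4} - -420} = \sqrt{\frac{3}{4} + 420} = \sqrt{\frac{1683}{4}} = \frac{3 \sqrt{187}}{2}$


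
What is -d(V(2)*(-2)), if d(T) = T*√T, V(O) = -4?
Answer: -16*√2 ≈ -22.627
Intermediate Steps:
d(T) = T^(3/2)
-d(V(2)*(-2)) = -(-4*(-2))^(3/2) = -8^(3/2) = -16*√2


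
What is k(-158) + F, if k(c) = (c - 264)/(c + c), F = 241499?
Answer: 38157053/158 ≈ 2.4150e+5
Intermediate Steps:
k(c) = (-264 + c)/(2*c) (k(c) = (-264 + c)/((2*c)) = (-264 + c)*(1/(2*c)) = (-264 + c)/(2*c))
k(-158) + F = (½)*(-264 - 158)/(-158) + 241499 = (½)*(-1/158)*(-422) + 241499 = 211/158 + 241499 = 38157053/158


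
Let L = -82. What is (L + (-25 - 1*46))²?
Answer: 23409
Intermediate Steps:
(L + (-25 - 1*46))² = (-82 + (-25 - 1*46))² = (-82 + (-25 - 46))² = (-82 - 71)² = (-153)² = 23409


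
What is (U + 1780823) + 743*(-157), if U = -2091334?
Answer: -427162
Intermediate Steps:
(U + 1780823) + 743*(-157) = (-2091334 + 1780823) + 743*(-157) = -310511 - 116651 = -427162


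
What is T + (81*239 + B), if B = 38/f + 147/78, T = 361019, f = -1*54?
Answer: 267026185/702 ≈ 3.8038e+5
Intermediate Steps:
f = -54
B = 829/702 (B = 38/(-54) + 147/78 = 38*(-1/54) + 147*(1/78) = -19/27 + 49/26 = 829/702 ≈ 1.1809)
T + (81*239 + B) = 361019 + (81*239 + 829/702) = 361019 + (19359 + 829/702) = 361019 + 13590847/702 = 267026185/702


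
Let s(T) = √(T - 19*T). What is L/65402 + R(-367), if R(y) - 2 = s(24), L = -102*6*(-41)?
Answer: 77948/32701 + 12*I*√3 ≈ 2.3837 + 20.785*I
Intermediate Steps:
s(T) = 3*√2*√(-T) (s(T) = √(-18*T) = 3*√2*√(-T))
L = 25092 (L = -612*(-41) = 25092)
R(y) = 2 + 12*I*√3 (R(y) = 2 + 3*√2*√(-1*24) = 2 + 3*√2*√(-24) = 2 + 3*√2*(2*I*√6) = 2 + 12*I*√3)
L/65402 + R(-367) = 25092/65402 + (2 + 12*I*√3) = 25092*(1/65402) + (2 + 12*I*√3) = 12546/32701 + (2 + 12*I*√3) = 77948/32701 + 12*I*√3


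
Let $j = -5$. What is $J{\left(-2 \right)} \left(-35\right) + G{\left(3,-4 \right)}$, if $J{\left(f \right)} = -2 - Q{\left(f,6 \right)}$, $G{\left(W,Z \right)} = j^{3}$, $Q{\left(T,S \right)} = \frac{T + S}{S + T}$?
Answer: $-20$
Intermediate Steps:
$Q{\left(T,S \right)} = 1$ ($Q{\left(T,S \right)} = \frac{S + T}{S + T} = 1$)
$G{\left(W,Z \right)} = -125$ ($G{\left(W,Z \right)} = \left(-5\right)^{3} = -125$)
$J{\left(f \right)} = -3$ ($J{\left(f \right)} = -2 - 1 = -3$)
$J{\left(-2 \right)} \left(-35\right) + G{\left(3,-4 \right)} = \left(-3\right) \left(-35\right) - 125 = 105 - 125 = -20$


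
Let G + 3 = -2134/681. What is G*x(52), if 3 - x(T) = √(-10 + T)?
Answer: -4177/227 + 4177*√42/681 ≈ 21.350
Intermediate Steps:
G = -4177/681 (G = -3 - 2134/681 = -4177/681 ≈ -6.1336)
x(T) = 3 - √(-10 + T)
G*x(52) = -4177*(3 - √(-10 + 52))/681 = -4177*(3 - √42)/681 = -4177/227 + 4177*√42/681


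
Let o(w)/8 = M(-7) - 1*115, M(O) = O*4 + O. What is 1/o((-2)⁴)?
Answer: -1/1200 ≈ -0.00083333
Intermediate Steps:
M(O) = 5*O (M(O) = 4*O + O = 5*O)
o(w) = -1200 (o(w) = 8*(5*(-7) - 1*115) = 8*(-35 - 115) = 8*(-150) = -1200)
1/o((-2)⁴) = 1/(-1200) = -1/1200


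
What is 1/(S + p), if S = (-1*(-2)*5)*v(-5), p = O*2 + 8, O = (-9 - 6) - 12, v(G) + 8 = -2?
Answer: -1/146 ≈ -0.0068493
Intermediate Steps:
v(G) = -10 (v(G) = -8 - 2 = -10)
O = -27 (O = -15 - 12 = -27)
p = -46 (p = -27*2 + 8 = -54 + 8 = -46)
S = -100 (S = (-1*(-2)*5)*(-10) = (2*5)*(-10) = 10*(-10) = -100)
1/(S + p) = 1/(-100 - 46) = 1/(-146) = -1/146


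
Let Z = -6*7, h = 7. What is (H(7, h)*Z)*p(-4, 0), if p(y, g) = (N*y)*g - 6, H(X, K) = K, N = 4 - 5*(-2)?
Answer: 1764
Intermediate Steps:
N = 14 (N = 4 + 10 = 14)
p(y, g) = -6 + 14*g*y (p(y, g) = (14*y)*g - 6 = 14*g*y - 6 = -6 + 14*g*y)
Z = -42
(H(7, h)*Z)*p(-4, 0) = (7*(-42))*(-6 + 14*0*(-4)) = -294*(-6 + 0) = -294*(-6) = 1764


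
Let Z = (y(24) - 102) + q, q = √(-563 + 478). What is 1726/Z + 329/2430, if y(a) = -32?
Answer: (-4150094*I + 329*√85)/(2430*(√85 + 134*I)) ≈ -12.685 - 0.88204*I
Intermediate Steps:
q = I*√85 (q = √(-85) = I*√85 ≈ 9.2195*I)
Z = -134 + I*√85 (Z = (-32 - 102) + I*√85 = -134 + I*√85 ≈ -134.0 + 9.2195*I)
1726/Z + 329/2430 = 1726/(-134 + I*√85) + 329/2430 = 329/2430 + 1726/(-134 + I*√85)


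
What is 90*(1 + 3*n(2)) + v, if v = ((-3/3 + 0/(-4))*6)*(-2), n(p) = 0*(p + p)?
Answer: 102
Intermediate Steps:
n(p) = 0 (n(p) = 0*(2*p) = 0)
v = 12 (v = ((-3*1/3 + 0*(-1/4))*6)*(-2) = ((-1 + 0)*6)*(-2) = -1*6*(-2) = -6*(-2) = 12)
90*(1 + 3*n(2)) + v = 90*(1 + 3*0) + 12 = 90*(1 + 0) + 12 = 90*1 + 12 = 90 + 12 = 102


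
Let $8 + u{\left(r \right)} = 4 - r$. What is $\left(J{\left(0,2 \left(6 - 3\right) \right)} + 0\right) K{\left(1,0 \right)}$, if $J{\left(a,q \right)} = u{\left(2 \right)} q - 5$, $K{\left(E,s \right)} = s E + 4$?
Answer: $-164$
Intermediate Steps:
$K{\left(E,s \right)} = 4 + E s$ ($K{\left(E,s \right)} = E s + 4 = 4 + E s$)
$u{\left(r \right)} = -4 - r$ ($u{\left(r \right)} = -8 - \left(-4 + r\right) = -4 - r$)
$J{\left(a,q \right)} = -5 - 6 q$ ($J{\left(a,q \right)} = \left(-4 - 2\right) q - 5 = - 6 q - 5 = -5 - 6 q$)
$\left(J{\left(0,2 \left(6 - 3\right) \right)} + 0\right) K{\left(1,0 \right)} = \left(\left(-5 - 6 \cdot 2 \left(6 - 3\right)\right) + 0\right) \left(4 + 1 \cdot 0\right) = \left(\left(-5 - 6 \cdot 2 \cdot 3\right) + 0\right) \left(4 + 0\right) = \left(\left(-5 - 36\right) + 0\right) 4 = \left(-41 + 0\right) 4 = \left(-41\right) 4 = -164$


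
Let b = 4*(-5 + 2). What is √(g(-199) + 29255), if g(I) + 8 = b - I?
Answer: √29434 ≈ 171.56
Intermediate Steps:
b = -12 (b = 4*(-3) = -12)
g(I) = -20 - I (g(I) = -8 + (-12 - I) = -20 - I)
√(g(-199) + 29255) = √((-20 - 1*(-199)) + 29255) = √((-20 + 199) + 29255) = √(179 + 29255) = √29434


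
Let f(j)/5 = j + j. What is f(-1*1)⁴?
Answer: 10000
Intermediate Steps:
f(j) = 10*j (f(j) = 5*(j + j) = 5*(2*j) = 10*j)
f(-1*1)⁴ = (10*(-1*1))⁴ = (10*(-1))⁴ = (-10)⁴ = 10000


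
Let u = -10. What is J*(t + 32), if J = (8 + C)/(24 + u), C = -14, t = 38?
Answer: -30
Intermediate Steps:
J = -3/7 (J = (8 - 14)/(24 - 10) = -6/14 = -6*1/14 = -3/7 ≈ -0.42857)
J*(t + 32) = -3*(38 + 32)/7 = -3/7*70 = -30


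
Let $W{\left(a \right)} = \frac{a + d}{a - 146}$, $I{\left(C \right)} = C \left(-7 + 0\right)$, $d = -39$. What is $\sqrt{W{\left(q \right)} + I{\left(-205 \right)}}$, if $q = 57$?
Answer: $\frac{\sqrt{11365033}}{89} \approx 37.879$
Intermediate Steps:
$I{\left(C \right)} = - 7 C$ ($I{\left(C \right)} = C \left(-7\right) = - 7 C$)
$W{\left(a \right)} = \frac{-39 + a}{-146 + a}$ ($W{\left(a \right)} = \frac{a - 39}{a - 146} = \frac{-39 + a}{-146 + a}$)
$\sqrt{W{\left(q \right)} + I{\left(-205 \right)}} = \sqrt{\frac{-39 + 57}{-146 + 57} - -1435} = \sqrt{\frac{1}{-89} \cdot 18 + 1435} = \sqrt{\left(- \frac{1}{89}\right) 18 + 1435} = \sqrt{- \frac{18}{89} + 1435} = \sqrt{\frac{127697}{89}} = \frac{\sqrt{11365033}}{89}$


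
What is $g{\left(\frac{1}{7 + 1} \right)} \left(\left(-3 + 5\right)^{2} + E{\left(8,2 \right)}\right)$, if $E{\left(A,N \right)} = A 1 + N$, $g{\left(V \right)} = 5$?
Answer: $70$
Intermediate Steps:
$E{\left(A,N \right)} = A + N$
$g{\left(\frac{1}{7 + 1} \right)} \left(\left(-3 + 5\right)^{2} + E{\left(8,2 \right)}\right) = 5 \left(\left(-3 + 5\right)^{2} + \left(8 + 2\right)\right) = 5 \left(2^{2} + 10\right) = 5 \left(4 + 10\right) = 5 \cdot 14 = 70$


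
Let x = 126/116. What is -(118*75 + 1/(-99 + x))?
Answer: -50259092/5679 ≈ -8850.0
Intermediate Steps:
x = 63/58 (x = 126*(1/116) = 63/58 ≈ 1.0862)
-(118*75 + 1/(-99 + x)) = -(118*75 + 1/(-99 + 63/58)) = -(8850 + 1/(-5679/58)) = -(8850 - 58/5679) = -1*50259092/5679 = -50259092/5679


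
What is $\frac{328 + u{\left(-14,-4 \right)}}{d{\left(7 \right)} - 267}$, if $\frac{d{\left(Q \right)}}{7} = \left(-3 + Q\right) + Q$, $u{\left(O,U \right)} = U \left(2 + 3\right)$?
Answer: $- \frac{154}{95} \approx -1.6211$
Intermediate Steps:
$u{\left(O,U \right)} = 5 U$ ($u{\left(O,U \right)} = U 5 = 5 U$)
$d{\left(Q \right)} = -21 + 14 Q$ ($d{\left(Q \right)} = 7 \left(\left(-3 + Q\right) + Q\right) = 7 \left(-3 + 2 Q\right) = -21 + 14 Q$)
$\frac{328 + u{\left(-14,-4 \right)}}{d{\left(7 \right)} - 267} = \frac{328 + 5 \left(-4\right)}{\left(-21 + 14 \cdot 7\right) - 267} = \frac{328 - 20}{\left(-21 + 98\right) - 267} = \frac{308}{77 - 267} = \frac{308}{-190} = 308 \left(- \frac{1}{190}\right) = - \frac{154}{95}$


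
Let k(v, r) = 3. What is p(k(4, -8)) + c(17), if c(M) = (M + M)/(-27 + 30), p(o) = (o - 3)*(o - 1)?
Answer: 34/3 ≈ 11.333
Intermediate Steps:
p(o) = (-1 + o)*(-3 + o) (p(o) = (-3 + o)*(-1 + o) = (-1 + o)*(-3 + o))
c(M) = 2*M/3 (c(M) = (2*M)/3 = (2*M)*(⅓) = 2*M/3)
p(k(4, -8)) + c(17) = (3 + 3² - 4*3) + (⅔)*17 = (3 + 9 - 12) + 34/3 = 0 + 34/3 = 34/3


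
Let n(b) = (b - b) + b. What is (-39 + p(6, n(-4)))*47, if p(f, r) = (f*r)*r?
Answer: 2679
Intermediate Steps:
n(b) = b (n(b) = 0 + b = b)
p(f, r) = f*r²
(-39 + p(6, n(-4)))*47 = (-39 + 6*(-4)²)*47 = (-39 + 6*16)*47 = (-39 + 96)*47 = 57*47 = 2679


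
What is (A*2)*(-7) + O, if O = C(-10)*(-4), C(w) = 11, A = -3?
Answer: -2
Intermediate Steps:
O = -44 (O = 11*(-4) = -44)
(A*2)*(-7) + O = -3*2*(-7) - 44 = -6*(-7) - 44 = 42 - 44 = -2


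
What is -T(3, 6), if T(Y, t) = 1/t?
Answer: -⅙ ≈ -0.16667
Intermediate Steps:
-T(3, 6) = -1/6 = -1*⅙ = -⅙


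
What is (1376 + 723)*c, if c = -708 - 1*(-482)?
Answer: -474374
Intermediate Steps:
c = -226 (c = -708 + 482 = -226)
(1376 + 723)*c = (1376 + 723)*(-226) = 2099*(-226) = -474374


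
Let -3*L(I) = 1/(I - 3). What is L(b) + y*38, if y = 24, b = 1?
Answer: 5473/6 ≈ 912.17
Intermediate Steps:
L(I) = -1/(3*(-3 + I)) (L(I) = -1/(3*(I - 3)) = -1/(3*(-3 + I)))
L(b) + y*38 = -1/(-9 + 3*1) + 24*38 = -1/(-9 + 3) + 912 = -1/(-6) + 912 = -1*(-⅙) + 912 = ⅙ + 912 = 5473/6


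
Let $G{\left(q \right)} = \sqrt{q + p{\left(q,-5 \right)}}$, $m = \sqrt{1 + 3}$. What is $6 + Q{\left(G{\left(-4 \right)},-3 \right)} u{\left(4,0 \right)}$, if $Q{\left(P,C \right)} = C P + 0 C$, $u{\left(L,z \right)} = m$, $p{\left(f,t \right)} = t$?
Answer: $6 - 18 i \approx 6.0 - 18.0 i$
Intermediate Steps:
$m = 2$ ($m = \sqrt{4} = 2$)
$u{\left(L,z \right)} = 2$
$G{\left(q \right)} = \sqrt{-5 + q}$ ($G{\left(q \right)} = \sqrt{q - 5} = \sqrt{-5 + q}$)
$Q{\left(P,C \right)} = C P$ ($Q{\left(P,C \right)} = C P + 0 = C P$)
$6 + Q{\left(G{\left(-4 \right)},-3 \right)} u{\left(4,0 \right)} = 6 + - 3 \sqrt{-5 - 4} \cdot 2 = 6 + - 3 \sqrt{-9} \cdot 2 = 6 + - 3 \cdot 3 i 2 = 6 + - 9 i 2 = 6 - 18 i$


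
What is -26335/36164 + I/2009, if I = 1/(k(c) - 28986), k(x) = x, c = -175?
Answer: -1542821500579/2118648013636 ≈ -0.72821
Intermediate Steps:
I = -1/29161 (I = 1/(-175 - 28986) = 1/(-29161) = -1/29161 ≈ -3.4292e-5)
-26335/36164 + I/2009 = -26335/36164 - 1/29161/2009 = -26335*1/36164 - 1/29161*1/2009 = -26335/36164 - 1/58584449 = -1542821500579/2118648013636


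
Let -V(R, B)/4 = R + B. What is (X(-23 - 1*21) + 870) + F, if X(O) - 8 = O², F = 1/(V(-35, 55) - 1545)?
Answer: 4572749/1625 ≈ 2814.0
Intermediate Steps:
V(R, B) = -4*B - 4*R (V(R, B) = -4*(R + B) = -4*(B + R) = -4*B - 4*R)
F = -1/1625 (F = 1/((-4*55 - 4*(-35)) - 1545) = 1/((-220 + 140) - 1545) = 1/(-80 - 1545) = 1/(-1625) = -1/1625 ≈ -0.00061538)
X(O) = 8 + O²
(X(-23 - 1*21) + 870) + F = ((8 + (-23 - 1*21)²) + 870) - 1/1625 = ((8 + (-23 - 21)²) + 870) - 1/1625 = ((8 + (-44)²) + 870) - 1/1625 = ((8 + 1936) + 870) - 1/1625 = (1944 + 870) - 1/1625 = 2814 - 1/1625 = 4572749/1625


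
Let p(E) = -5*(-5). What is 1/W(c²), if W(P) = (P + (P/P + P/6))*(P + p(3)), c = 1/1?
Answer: 3/169 ≈ 0.017751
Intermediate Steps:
c = 1 (c = 1*1 = 1)
p(E) = 25
W(P) = (1 + 7*P/6)*(25 + P) (W(P) = (P + (P/P + P/6))*(P + 25) = (P + (1 + P*(⅙)))*(25 + P) = (P + (1 + P/6))*(25 + P) = (1 + 7*P/6)*(25 + P))
1/W(c²) = 1/(25 + 7*(1²)²/6 + (181/6)*1²) = 1/(25 + (7/6)*1² + (181/6)*1) = 1/(25 + (7/6)*1 + 181/6) = 1/(25 + 7/6 + 181/6) = 1/(169/3) = 3/169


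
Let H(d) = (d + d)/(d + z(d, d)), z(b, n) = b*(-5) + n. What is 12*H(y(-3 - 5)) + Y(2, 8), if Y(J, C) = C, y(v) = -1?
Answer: 0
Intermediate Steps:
z(b, n) = n - 5*b (z(b, n) = -5*b + n = n - 5*b)
H(d) = -2/3 (H(d) = (d + d)/(d + (d - 5*d)) = (2*d)/(d - 4*d) = (2*d)/((-3*d)) = (2*d)*(-1/(3*d)) = -2/3)
12*H(y(-3 - 5)) + Y(2, 8) = 12*(-2/3) + 8 = -8 + 8 = 0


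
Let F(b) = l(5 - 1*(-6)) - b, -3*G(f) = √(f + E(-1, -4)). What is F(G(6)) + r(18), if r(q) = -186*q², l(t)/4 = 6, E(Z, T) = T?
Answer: -60240 + √2/3 ≈ -60240.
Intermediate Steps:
l(t) = 24 (l(t) = 4*6 = 24)
G(f) = -√(-4 + f)/3 (G(f) = -√(f - 4)/3 = -√(-4 + f)/3)
F(b) = 24 - b
F(G(6)) + r(18) = (24 - (-1)*√(-4 + 6)/3) - 186*18² = (24 - (-1)*√2/3) - 186*324 = (24 + √2/3) - 60264 = -60240 + √2/3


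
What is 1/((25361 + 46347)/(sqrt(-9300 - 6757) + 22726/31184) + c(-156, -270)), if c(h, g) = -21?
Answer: (-15592*sqrt(16057) + 11363*I)/(7*(46776*sqrt(16057) + 159690359*I)) ≈ -5.5363e-5 + 0.0017654*I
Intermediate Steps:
1/((25361 + 46347)/(sqrt(-9300 - 6757) + 22726/31184) + c(-156, -270)) = 1/((25361 + 46347)/(sqrt(-9300 - 6757) + 22726/31184) - 21) = 1/(71708/(sqrt(-16057) + 22726*(1/31184)) - 21) = 1/(71708/(I*sqrt(16057) + 11363/15592) - 21) = 1/(71708/(11363/15592 + I*sqrt(16057)) - 21) = 1/(-21 + 71708/(11363/15592 + I*sqrt(16057)))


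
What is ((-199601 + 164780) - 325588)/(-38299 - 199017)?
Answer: 360409/237316 ≈ 1.5187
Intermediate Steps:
((-199601 + 164780) - 325588)/(-38299 - 199017) = (-34821 - 325588)/(-237316) = -360409*(-1/237316) = 360409/237316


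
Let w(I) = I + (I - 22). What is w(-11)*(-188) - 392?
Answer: 7880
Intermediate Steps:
w(I) = -22 + 2*I (w(I) = I + (-22 + I) = -22 + 2*I)
w(-11)*(-188) - 392 = (-22 + 2*(-11))*(-188) - 392 = (-22 - 22)*(-188) - 392 = -44*(-188) - 392 = 8272 - 392 = 7880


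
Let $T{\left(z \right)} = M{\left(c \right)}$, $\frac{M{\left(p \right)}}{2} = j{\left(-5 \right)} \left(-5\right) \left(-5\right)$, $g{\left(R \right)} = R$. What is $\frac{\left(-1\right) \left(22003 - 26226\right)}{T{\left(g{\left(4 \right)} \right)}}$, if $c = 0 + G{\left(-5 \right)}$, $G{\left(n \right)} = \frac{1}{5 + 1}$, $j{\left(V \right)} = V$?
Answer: $- \frac{4223}{250} \approx -16.892$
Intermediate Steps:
$G{\left(n \right)} = \frac{1}{6}$
$c = \frac{1}{6}$ ($c = 0 + \frac{1}{6} = \frac{1}{6} \approx 0.16667$)
$M{\left(p \right)} = -250$ ($M{\left(p \right)} = 2 \left(-5\right) \left(-5\right) \left(-5\right) = 2 \cdot 25 \left(-5\right) = 2 \left(-125\right) = -250$)
$T{\left(z \right)} = -250$
$\frac{\left(-1\right) \left(22003 - 26226\right)}{T{\left(g{\left(4 \right)} \right)}} = \frac{\left(-1\right) \left(22003 - 26226\right)}{-250} = \left(-1\right) \left(-4223\right) \left(- \frac{1}{250}\right) = 4223 \left(- \frac{1}{250}\right) = - \frac{4223}{250}$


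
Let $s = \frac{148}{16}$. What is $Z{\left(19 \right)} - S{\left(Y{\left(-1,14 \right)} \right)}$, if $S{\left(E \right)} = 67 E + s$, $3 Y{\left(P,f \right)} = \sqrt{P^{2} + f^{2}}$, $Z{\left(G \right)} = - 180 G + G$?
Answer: $- \frac{13641}{4} - \frac{67 \sqrt{197}}{3} \approx -3723.7$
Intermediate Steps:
$s = \frac{37}{4}$ ($s = 148 \cdot \frac{1}{16} = \frac{37}{4} \approx 9.25$)
$Z{\left(G \right)} = - 179 G$
$Y{\left(P,f \right)} = \frac{\sqrt{P^{2} + f^{2}}}{3}$
$S{\left(E \right)} = \frac{37}{4} + 67 E$ ($S{\left(E \right)} = 67 E + \frac{37}{4} = \frac{37}{4} + 67 E$)
$Z{\left(19 \right)} - S{\left(Y{\left(-1,14 \right)} \right)} = \left(-179\right) 19 - \left(\frac{37}{4} + 67 \frac{\sqrt{\left(-1\right)^{2} + 14^{2}}}{3}\right) = -3401 - \left(\frac{37}{4} + 67 \frac{\sqrt{1 + 196}}{3}\right) = -3401 - \left(\frac{37}{4} + 67 \frac{\sqrt{197}}{3}\right) = -3401 - \left(\frac{37}{4} + \frac{67 \sqrt{197}}{3}\right) = - \frac{13641}{4} - \frac{67 \sqrt{197}}{3}$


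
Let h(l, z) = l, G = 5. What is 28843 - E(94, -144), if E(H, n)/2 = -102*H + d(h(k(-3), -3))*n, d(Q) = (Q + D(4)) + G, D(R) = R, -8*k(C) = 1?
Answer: 50575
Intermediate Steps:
k(C) = -⅛ (k(C) = -⅛*1 = -⅛)
d(Q) = 9 + Q (d(Q) = (Q + 4) + 5 = (4 + Q) + 5 = 9 + Q)
E(H, n) = -204*H + 71*n/4 (E(H, n) = 2*(-102*H + (9 - ⅛)*n) = 2*(-102*H + 71*n/8) = -204*H + 71*n/4)
28843 - E(94, -144) = 28843 - (-204*94 + (71/4)*(-144)) = 28843 - (-19176 - 2556) = 28843 - 1*(-21732) = 28843 + 21732 = 50575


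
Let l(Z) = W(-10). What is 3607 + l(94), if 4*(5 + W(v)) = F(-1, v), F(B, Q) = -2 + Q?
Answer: 3599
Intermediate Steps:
W(v) = -11/2 + v/4 (W(v) = -5 + (-2 + v)/4 = -5 + (-½ + v/4) = -11/2 + v/4)
l(Z) = -8 (l(Z) = -11/2 + (¼)*(-10) = -11/2 - 5/2 = -8)
3607 + l(94) = 3607 - 8 = 3599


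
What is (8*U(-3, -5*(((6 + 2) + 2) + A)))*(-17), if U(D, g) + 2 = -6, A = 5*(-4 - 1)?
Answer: 1088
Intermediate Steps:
A = -25 (A = 5*(-5) = -25)
U(D, g) = -8 (U(D, g) = -2 - 6 = -8)
(8*U(-3, -5*(((6 + 2) + 2) + A)))*(-17) = (8*(-8))*(-17) = -64*(-17) = 1088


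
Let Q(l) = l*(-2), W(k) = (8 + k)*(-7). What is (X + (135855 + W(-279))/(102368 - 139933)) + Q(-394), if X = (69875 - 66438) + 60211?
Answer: 2420400588/37565 ≈ 64432.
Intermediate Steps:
W(k) = -56 - 7*k
Q(l) = -2*l
X = 63648 (X = 3437 + 60211 = 63648)
(X + (135855 + W(-279))/(102368 - 139933)) + Q(-394) = (63648 + (135855 + (-56 - 7*(-279)))/(102368 - 139933)) - 2*(-394) = (63648 + (135855 + (-56 + 1953))/(-37565)) + 788 = (63648 + (135855 + 1897)*(-1/37565)) + 788 = (63648 + 137752*(-1/37565)) + 788 = (63648 - 137752/37565) + 788 = 2390799368/37565 + 788 = 2420400588/37565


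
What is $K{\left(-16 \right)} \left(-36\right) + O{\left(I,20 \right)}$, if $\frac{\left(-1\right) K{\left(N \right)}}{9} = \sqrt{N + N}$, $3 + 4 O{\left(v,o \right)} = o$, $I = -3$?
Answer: $\frac{17}{4} + 1296 i \sqrt{2} \approx 4.25 + 1832.8 i$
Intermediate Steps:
$O{\left(v,o \right)} = - \frac{3}{4} + \frac{o}{4}$
$K{\left(N \right)} = - 9 \sqrt{2} \sqrt{N}$ ($K{\left(N \right)} = - 9 \sqrt{N + N} = - 9 \sqrt{2 N} = - 9 \sqrt{2} \sqrt{N}$)
$K{\left(-16 \right)} \left(-36\right) + O{\left(I,20 \right)} = - 9 \sqrt{2} \sqrt{-16} \left(-36\right) + \left(- \frac{3}{4} + \frac{1}{4} \cdot 20\right) = - 9 \sqrt{2} \cdot 4 i \left(-36\right) + \left(- \frac{3}{4} + 5\right) = - 36 i \sqrt{2} \left(-36\right) + \frac{17}{4} = 1296 i \sqrt{2} + \frac{17}{4} = \frac{17}{4} + 1296 i \sqrt{2}$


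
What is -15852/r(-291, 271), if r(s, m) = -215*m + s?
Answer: 3963/14639 ≈ 0.27072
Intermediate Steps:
r(s, m) = s - 215*m
-15852/r(-291, 271) = -15852/(-291 - 215*271) = -15852/(-291 - 58265) = -15852/(-58556) = -15852*(-1/58556) = 3963/14639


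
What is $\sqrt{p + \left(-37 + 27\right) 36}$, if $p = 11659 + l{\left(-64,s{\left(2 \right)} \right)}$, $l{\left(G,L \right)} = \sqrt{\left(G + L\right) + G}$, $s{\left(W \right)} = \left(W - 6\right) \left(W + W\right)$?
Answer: $\sqrt{11299 + 12 i} \approx 106.3 + 0.0564 i$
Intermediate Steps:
$s{\left(W \right)} = 2 W \left(-6 + W\right)$ ($s{\left(W \right)} = \left(-6 + W\right) 2 W = 2 W \left(-6 + W\right)$)
$l{\left(G,L \right)} = \sqrt{L + 2 G}$
$p = 11659 + 12 i$ ($p = 11659 + \sqrt{2 \cdot 2 \left(-6 + 2\right) + 2 \left(-64\right)} = 11659 + \sqrt{2 \cdot 2 \left(-4\right) - 128} = 11659 + \sqrt{-16 - 128} = 11659 + \sqrt{-144} = 11659 + 12 i \approx 11659.0 + 12.0 i$)
$\sqrt{p + \left(-37 + 27\right) 36} = \sqrt{\left(11659 + 12 i\right) + \left(-37 + 27\right) 36} = \sqrt{\left(11659 + 12 i\right) - 360} = \sqrt{11299 + 12 i}$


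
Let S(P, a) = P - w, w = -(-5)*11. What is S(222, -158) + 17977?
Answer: 18144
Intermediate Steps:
w = 55 (w = -1*(-55) = 55)
S(P, a) = -55 + P (S(P, a) = P - 1*55 = P - 55 = -55 + P)
S(222, -158) + 17977 = (-55 + 222) + 17977 = 167 + 17977 = 18144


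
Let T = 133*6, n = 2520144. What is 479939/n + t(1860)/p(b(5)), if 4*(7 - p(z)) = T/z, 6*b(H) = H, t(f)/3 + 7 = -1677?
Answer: 32108263279/1464203664 ≈ 21.929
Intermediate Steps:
t(f) = -5052 (t(f) = -21 + 3*(-1677) = -21 - 5031 = -5052)
b(H) = H/6
T = 798
p(z) = 7 - 399/(2*z)
479939/n + t(1860)/p(b(5)) = 479939/2520144 - 5052/(7 - 399/(2*((⅙)*5))) = 479939*(1/2520144) - 5052/(7 - 399/(2*⅚)) = 479939/2520144 - 5052/(7 - 399/2*6/5) = 479939/2520144 - 5052/(7 - 1197/5) = 479939/2520144 - 5052/(-1162/5) = 479939/2520144 - 5052*(-5/1162) = 479939/2520144 + 12630/581 = 32108263279/1464203664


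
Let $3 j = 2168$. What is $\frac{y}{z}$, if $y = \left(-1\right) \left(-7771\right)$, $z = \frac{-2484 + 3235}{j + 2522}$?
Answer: $\frac{75642914}{2253} \approx 33574.0$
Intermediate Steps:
$j = \frac{2168}{3}$ ($j = \frac{1}{3} \cdot 2168 = \frac{2168}{3} \approx 722.67$)
$z = \frac{2253}{9734}$ ($z = \frac{-2484 + 3235}{\frac{2168}{3} + 2522} = \frac{751}{\frac{9734}{3}} = 751 \cdot \frac{3}{9734} = \frac{2253}{9734} \approx 0.23146$)
$y = 7771$
$\frac{y}{z} = \frac{7771}{\frac{2253}{9734}} = 7771 \cdot \frac{9734}{2253} = \frac{75642914}{2253}$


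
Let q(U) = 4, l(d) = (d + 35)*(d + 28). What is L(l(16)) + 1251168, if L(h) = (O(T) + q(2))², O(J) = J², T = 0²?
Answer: 1251184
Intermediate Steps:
l(d) = (28 + d)*(35 + d) (l(d) = (35 + d)*(28 + d) = (28 + d)*(35 + d))
T = 0
L(h) = 16 (L(h) = (0² + 4)² = (0 + 4)² = 4² = 16)
L(l(16)) + 1251168 = 16 + 1251168 = 1251184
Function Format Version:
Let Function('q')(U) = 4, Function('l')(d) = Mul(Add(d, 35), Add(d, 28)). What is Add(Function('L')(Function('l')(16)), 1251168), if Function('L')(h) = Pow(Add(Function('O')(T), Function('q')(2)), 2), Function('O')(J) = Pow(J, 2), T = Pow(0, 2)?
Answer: 1251184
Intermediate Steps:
Function('l')(d) = Mul(Add(28, d), Add(35, d)) (Function('l')(d) = Mul(Add(35, d), Add(28, d)) = Mul(Add(28, d), Add(35, d)))
T = 0
Function('L')(h) = 16 (Function('L')(h) = Pow(Add(Pow(0, 2), 4), 2) = Pow(Add(0, 4), 2) = Pow(4, 2) = 16)
Add(Function('L')(Function('l')(16)), 1251168) = Add(16, 1251168) = 1251184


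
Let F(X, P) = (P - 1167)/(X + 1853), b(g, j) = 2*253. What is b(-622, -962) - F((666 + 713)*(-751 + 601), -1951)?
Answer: 103725364/204997 ≈ 505.98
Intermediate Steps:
b(g, j) = 506
F(X, P) = (-1167 + P)/(1853 + X)
b(-622, -962) - F((666 + 713)*(-751 + 601), -1951) = 506 - (-1167 - 1951)/(1853 + (666 + 713)*(-751 + 601)) = 506 - (-3118)/(1853 + 1379*(-150)) = 506 - (-3118)/(1853 - 206850) = 506 - (-3118)/(-204997) = 506 - (-1)*(-3118)/204997 = 506 - 1*3118/204997 = 506 - 3118/204997 = 103725364/204997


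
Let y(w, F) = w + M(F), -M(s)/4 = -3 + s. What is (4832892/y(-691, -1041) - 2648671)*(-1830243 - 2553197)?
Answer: 8088135476121584/697 ≈ 1.1604e+13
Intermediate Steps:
M(s) = 12 - 4*s (M(s) = -4*(-3 + s) = 12 - 4*s)
y(w, F) = 12 + w - 4*F (y(w, F) = w + (12 - 4*F) = 12 + w - 4*F)
(4832892/y(-691, -1041) - 2648671)*(-1830243 - 2553197) = (4832892/(12 - 691 - 4*(-1041)) - 2648671)*(-1830243 - 2553197) = (4832892/(12 - 691 + 4164) - 2648671)*(-4383440) = (4832892/3485 - 2648671)*(-4383440) = -9225785543/3485*(-4383440) = 8088135476121584/697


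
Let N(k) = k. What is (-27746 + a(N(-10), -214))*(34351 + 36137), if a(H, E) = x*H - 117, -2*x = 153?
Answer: -1910083824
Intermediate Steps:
x = -153/2 (x = -1/2*153 = -153/2 ≈ -76.500)
a(H, E) = -117 - 153*H/2 (a(H, E) = -153*H/2 - 117 = -117 - 153*H/2)
(-27746 + a(N(-10), -214))*(34351 + 36137) = (-27746 + (-117 - 153/2*(-10)))*(34351 + 36137) = (-27746 + (-117 + 765))*70488 = (-27746 + 648)*70488 = -27098*70488 = -1910083824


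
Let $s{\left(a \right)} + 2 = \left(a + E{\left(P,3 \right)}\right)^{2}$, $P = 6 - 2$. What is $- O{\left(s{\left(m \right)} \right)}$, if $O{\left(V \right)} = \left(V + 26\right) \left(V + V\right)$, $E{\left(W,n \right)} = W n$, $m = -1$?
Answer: $-34510$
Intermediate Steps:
$P = 4$ ($P = 6 - 2 = 4$)
$s{\left(a \right)} = -2 + \left(12 + a\right)^{2}$ ($s{\left(a \right)} = -2 + \left(a + 4 \cdot 3\right)^{2} = -2 + \left(a + 12\right)^{2} = -2 + \left(12 + a\right)^{2}$)
$O{\left(V \right)} = 2 V \left(26 + V\right)$ ($O{\left(V \right)} = \left(26 + V\right) 2 V = 2 V \left(26 + V\right)$)
$- O{\left(s{\left(m \right)} \right)} = - 2 \left(-2 + \left(12 - 1\right)^{2}\right) \left(26 - \left(2 - \left(12 - 1\right)^{2}\right)\right) = - 2 \left(-2 + 11^{2}\right) \left(26 - \left(2 - 11^{2}\right)\right) = - 2 \left(-2 + 121\right) \left(26 + \left(-2 + 121\right)\right) = - 2 \cdot 119 \left(26 + 119\right) = - 2 \cdot 119 \cdot 145 = \left(-1\right) 34510 = -34510$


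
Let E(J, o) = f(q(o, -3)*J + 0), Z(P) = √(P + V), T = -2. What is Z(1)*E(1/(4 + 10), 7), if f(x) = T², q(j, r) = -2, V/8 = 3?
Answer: 20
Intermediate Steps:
V = 24 (V = 8*3 = 24)
f(x) = 4 (f(x) = (-2)² = 4)
Z(P) = √(24 + P) (Z(P) = √(P + 24) = √(24 + P))
E(J, o) = 4
Z(1)*E(1/(4 + 10), 7) = √(24 + 1)*4 = √25*4 = 5*4 = 20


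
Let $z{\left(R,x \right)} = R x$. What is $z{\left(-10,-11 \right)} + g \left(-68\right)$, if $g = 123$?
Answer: $-8254$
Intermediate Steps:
$z{\left(-10,-11 \right)} + g \left(-68\right) = \left(-10\right) \left(-11\right) + 123 \left(-68\right) = 110 - 8364 = -8254$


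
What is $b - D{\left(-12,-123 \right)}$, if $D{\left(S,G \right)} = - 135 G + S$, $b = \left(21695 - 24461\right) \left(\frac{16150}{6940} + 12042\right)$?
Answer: $- \frac{11565927000}{347} \approx -3.3331 \cdot 10^{7}$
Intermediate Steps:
$b = - \frac{11560169229}{347}$ ($b = - 2766 \left(16150 \cdot \frac{1}{6940} + 12042\right) = - 2766 \left(\frac{1615}{694} + 12042\right) = \left(-2766\right) \frac{8358763}{694} = - \frac{11560169229}{347} \approx -3.3315 \cdot 10^{7}$)
$D{\left(S,G \right)} = S - 135 G$
$b - D{\left(-12,-123 \right)} = - \frac{11560169229}{347} - \left(-12 - -16605\right) = - \frac{11560169229}{347} - \left(-12 + 16605\right) = - \frac{11560169229}{347} - 16593 = - \frac{11565927000}{347}$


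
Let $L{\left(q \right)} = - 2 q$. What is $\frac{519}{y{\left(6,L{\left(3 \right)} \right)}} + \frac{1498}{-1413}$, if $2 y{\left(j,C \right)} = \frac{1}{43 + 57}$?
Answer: $\frac{146667902}{1413} \approx 1.038 \cdot 10^{5}$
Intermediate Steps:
$y{\left(j,C \right)} = \frac{1}{200}$ ($y{\left(j,C \right)} = \frac{1}{2 \left(43 + 57\right)} = \frac{1}{2 \cdot 100} = \frac{1}{2} \cdot \frac{1}{100} = \frac{1}{200}$)
$\frac{519}{y{\left(6,L{\left(3 \right)} \right)}} + \frac{1498}{-1413} = 519 \frac{1}{\frac{1}{200}} + \frac{1498}{-1413} = 519 \cdot 200 + 1498 \left(- \frac{1}{1413}\right) = 103800 - \frac{1498}{1413} = \frac{146667902}{1413}$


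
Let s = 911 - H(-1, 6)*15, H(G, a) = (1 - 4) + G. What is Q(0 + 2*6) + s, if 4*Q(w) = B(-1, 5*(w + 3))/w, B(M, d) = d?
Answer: 15561/16 ≈ 972.56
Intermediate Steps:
H(G, a) = -3 + G
Q(w) = (15 + 5*w)/(4*w) (Q(w) = ((5*(w + 3))/w)/4 = ((5*(3 + w))/w)/4 = ((15 + 5*w)/w)/4 = (15 + 5*w)/(4*w))
s = 971 (s = 911 - (-3 - 1)*15 = 911 - (-4)*15 = 911 - 1*(-60) = 911 + 60 = 971)
Q(0 + 2*6) + s = 5*(3 + (0 + 2*6))/(4*(0 + 2*6)) + 971 = 5*(3 + (0 + 12))/(4*(0 + 12)) + 971 = (5/4)*(3 + 12)/12 + 971 = (5/4)*(1/12)*15 + 971 = 25/16 + 971 = 15561/16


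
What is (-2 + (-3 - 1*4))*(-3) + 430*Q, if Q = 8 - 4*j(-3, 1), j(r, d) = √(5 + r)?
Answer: 3467 - 1720*√2 ≈ 1034.6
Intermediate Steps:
Q = 8 - 4*√2 (Q = 8 - 4*√(5 - 3) = 8 - 4*√2 ≈ 2.3431)
(-2 + (-3 - 1*4))*(-3) + 430*Q = (-2 + (-3 - 1*4))*(-3) + 430*(8 - 4*√2) = (-2 + (-3 - 4))*(-3) + (3440 - 1720*√2) = (-2 - 7)*(-3) + (3440 - 1720*√2) = -9*(-3) + (3440 - 1720*√2) = 27 + (3440 - 1720*√2) = 3467 - 1720*√2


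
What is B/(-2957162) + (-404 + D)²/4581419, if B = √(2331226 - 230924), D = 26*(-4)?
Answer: 258064/4581419 - √2100302/2957162 ≈ 0.055838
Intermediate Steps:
D = -104
B = √2100302 ≈ 1449.2
B/(-2957162) + (-404 + D)²/4581419 = √2100302/(-2957162) + (-404 - 104)²/4581419 = √2100302*(-1/2957162) + (-508)²*(1/4581419) = -√2100302/2957162 + 258064*(1/4581419) = -√2100302/2957162 + 258064/4581419 = 258064/4581419 - √2100302/2957162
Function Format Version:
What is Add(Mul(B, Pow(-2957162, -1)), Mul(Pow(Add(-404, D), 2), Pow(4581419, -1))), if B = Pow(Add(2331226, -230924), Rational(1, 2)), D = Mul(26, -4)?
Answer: Add(Rational(258064, 4581419), Mul(Rational(-1, 2957162), Pow(2100302, Rational(1, 2)))) ≈ 0.055838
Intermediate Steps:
D = -104
B = Pow(2100302, Rational(1, 2)) ≈ 1449.2
Add(Mul(B, Pow(-2957162, -1)), Mul(Pow(Add(-404, D), 2), Pow(4581419, -1))) = Add(Mul(Pow(2100302, Rational(1, 2)), Pow(-2957162, -1)), Mul(Pow(Add(-404, -104), 2), Pow(4581419, -1))) = Add(Mul(Pow(2100302, Rational(1, 2)), Rational(-1, 2957162)), Mul(Pow(-508, 2), Rational(1, 4581419))) = Add(Mul(Rational(-1, 2957162), Pow(2100302, Rational(1, 2))), Mul(258064, Rational(1, 4581419))) = Add(Mul(Rational(-1, 2957162), Pow(2100302, Rational(1, 2))), Rational(258064, 4581419)) = Add(Rational(258064, 4581419), Mul(Rational(-1, 2957162), Pow(2100302, Rational(1, 2))))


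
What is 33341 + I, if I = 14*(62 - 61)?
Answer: 33355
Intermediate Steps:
I = 14 (I = 14*1 = 14)
33341 + I = 33341 + 14 = 33355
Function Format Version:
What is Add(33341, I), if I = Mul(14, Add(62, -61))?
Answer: 33355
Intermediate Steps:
I = 14 (I = Mul(14, 1) = 14)
Add(33341, I) = Add(33341, 14) = 33355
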